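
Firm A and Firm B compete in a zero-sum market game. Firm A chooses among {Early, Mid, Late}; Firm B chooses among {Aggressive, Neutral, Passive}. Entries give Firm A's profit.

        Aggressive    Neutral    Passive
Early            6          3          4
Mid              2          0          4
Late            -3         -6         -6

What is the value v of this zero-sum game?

Row minima: Early → 3, Mid → 0, Late → -6; maximin = 3.
Column maxima: Aggressive → 6, Neutral → 3, Passive → 4; minimax = 3.
Since maximin = minimax = 3, there is a saddle point and the value is 3.

3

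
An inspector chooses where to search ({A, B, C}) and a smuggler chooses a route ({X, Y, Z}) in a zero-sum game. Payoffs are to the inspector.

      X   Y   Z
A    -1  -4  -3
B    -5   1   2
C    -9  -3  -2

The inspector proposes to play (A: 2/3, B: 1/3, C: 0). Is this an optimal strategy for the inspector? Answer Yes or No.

Yes

Against X this mix gives (2/3)·(-1) + (1/3)·(-5) = -7/3.
Against Y this mix gives (2/3)·(-4) + (1/3)·1 = -7/3.
Against Z this mix gives (2/3)·(-3) + (1/3)·2 = -4/3.
All of the smuggler's active replies (X, Y) yield -7/3, and no column does worse for the inspector. The mix makes the smuggler indifferent and guarantees -7/3, so it is optimal.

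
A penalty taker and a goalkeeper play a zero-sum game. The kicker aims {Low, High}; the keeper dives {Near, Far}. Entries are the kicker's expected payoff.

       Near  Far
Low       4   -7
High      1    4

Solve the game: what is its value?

Row minima: Low → -7, High → 1; maximin = 1.
Column maxima: Near → 4, Far → 4; minimax = 4.
1 ≠ 4, so there is no saddle point; optimal play is mixed.
Let the kicker play Low with probability p. Expected payoff against Near: 4p + 1(1−p) = 3p + 1; against Far: (-7)p + 4(1−p) = −11p + 4.
Setting these equal: 3p + 1 = −11p + 4 ⇒ 14p = 3 ⇒ p = 3/14, and the value is (3)·(3/14) + 1 = 23/14.
For the keeper: with q = P(Near), equating Low's and High's payoffs gives 11q − 7 = −3q + 4 ⇒ q = 11/14.

23/14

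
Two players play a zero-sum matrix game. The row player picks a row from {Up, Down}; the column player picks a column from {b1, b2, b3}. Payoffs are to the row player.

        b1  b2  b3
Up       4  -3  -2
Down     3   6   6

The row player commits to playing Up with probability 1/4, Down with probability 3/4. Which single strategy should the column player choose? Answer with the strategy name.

If the column player plays b1, the row player's expected payoff is (1/4)·4 + (3/4)·3 = 13/4.
If the column player plays b2, the row player's expected payoff is (1/4)·(-3) + (3/4)·6 = 15/4.
If the column player plays b3, the row player's expected payoff is (1/4)·(-2) + (3/4)·6 = 4.
The column player minimizes the row player's payoff; the smallest is 13/4, so the best response is b1.

b1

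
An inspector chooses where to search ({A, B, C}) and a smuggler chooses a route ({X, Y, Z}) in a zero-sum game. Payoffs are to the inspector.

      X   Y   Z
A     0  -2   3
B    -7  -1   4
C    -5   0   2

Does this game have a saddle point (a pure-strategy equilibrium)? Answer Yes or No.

Row minima: A → -2, B → -7, C → -5; maximin = -2.
Column maxima: X → 0, Y → 0, Z → 4; minimax = 0.
-2 ≠ 0, so no pure-strategy equilibrium exists.

No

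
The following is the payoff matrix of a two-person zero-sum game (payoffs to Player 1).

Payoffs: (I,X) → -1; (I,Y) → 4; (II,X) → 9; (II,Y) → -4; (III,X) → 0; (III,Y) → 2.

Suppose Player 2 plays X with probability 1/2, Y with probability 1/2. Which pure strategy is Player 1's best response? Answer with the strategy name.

II

Expected payoff of I: (1/2)·(-1) + (1/2)·4 = 3/2.
Expected payoff of II: (1/2)·9 + (1/2)·(-4) = 5/2.
Expected payoff of III: (1/2)·0 + (1/2)·2 = 1.
The largest is 5/2, so Player 1's best response is II.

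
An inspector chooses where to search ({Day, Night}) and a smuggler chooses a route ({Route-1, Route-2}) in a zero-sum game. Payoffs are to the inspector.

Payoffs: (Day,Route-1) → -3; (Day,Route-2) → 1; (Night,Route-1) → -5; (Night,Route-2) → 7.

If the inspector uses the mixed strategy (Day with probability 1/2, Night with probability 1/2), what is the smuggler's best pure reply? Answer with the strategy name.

Route-1

If the smuggler plays Route-1, the inspector's expected payoff is (1/2)·(-3) + (1/2)·(-5) = -4.
If the smuggler plays Route-2, the inspector's expected payoff is (1/2)·1 + (1/2)·7 = 4.
The smuggler minimizes the inspector's payoff; the smallest is -4, so the best response is Route-1.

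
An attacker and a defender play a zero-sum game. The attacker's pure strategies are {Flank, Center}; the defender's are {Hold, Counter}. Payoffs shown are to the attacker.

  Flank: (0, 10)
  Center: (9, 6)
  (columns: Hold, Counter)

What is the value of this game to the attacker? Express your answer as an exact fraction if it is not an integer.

90/13

Row minima: Flank → 0, Center → 6; maximin = 6.
Column maxima: Hold → 9, Counter → 10; minimax = 9.
6 ≠ 9, so there is no saddle point; optimal play is mixed.
Let the attacker play Flank with probability p. Expected payoff against Hold: 0p + 9(1−p) = −9p + 9; against Counter: 10p + 6(1−p) = 4p + 6.
Setting these equal: −9p + 9 = 4p + 6 ⇒ −13p = -3 ⇒ p = 3/13, and the value is (-9)·(3/13) + 9 = 90/13.
For the defender: with q = P(Hold), equating Flank's and Center's payoffs gives −10q + 10 = 3q + 6 ⇒ q = 4/13.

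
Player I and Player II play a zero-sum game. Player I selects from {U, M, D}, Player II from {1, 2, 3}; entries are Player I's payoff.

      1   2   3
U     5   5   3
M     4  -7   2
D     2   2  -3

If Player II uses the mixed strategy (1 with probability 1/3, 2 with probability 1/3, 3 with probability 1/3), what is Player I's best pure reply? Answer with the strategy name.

U

Expected payoff of U: (1/3)·5 + (1/3)·5 + (1/3)·3 = 13/3.
Expected payoff of M: (1/3)·4 + (1/3)·(-7) + (1/3)·2 = -1/3.
Expected payoff of D: (1/3)·2 + (1/3)·2 + (1/3)·(-3) = 1/3.
The largest is 13/3, so Player I's best response is U.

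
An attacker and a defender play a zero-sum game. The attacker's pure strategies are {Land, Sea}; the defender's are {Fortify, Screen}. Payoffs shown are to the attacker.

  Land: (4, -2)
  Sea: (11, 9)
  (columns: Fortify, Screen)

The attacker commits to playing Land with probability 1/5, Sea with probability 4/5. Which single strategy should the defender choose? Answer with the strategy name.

If the defender plays Fortify, the attacker's expected payoff is (1/5)·4 + (4/5)·11 = 48/5.
If the defender plays Screen, the attacker's expected payoff is (1/5)·(-2) + (4/5)·9 = 34/5.
The defender minimizes the attacker's payoff; the smallest is 34/5, so the best response is Screen.

Screen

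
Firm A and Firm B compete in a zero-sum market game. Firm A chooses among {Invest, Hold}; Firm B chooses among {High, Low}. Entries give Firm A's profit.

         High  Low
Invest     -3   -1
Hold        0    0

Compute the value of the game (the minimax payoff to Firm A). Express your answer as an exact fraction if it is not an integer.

0

Row minima: Invest → -3, Hold → 0; maximin = 0.
Column maxima: High → 0, Low → 0; minimax = 0.
Since maximin = minimax = 0, there is a saddle point and the value is 0.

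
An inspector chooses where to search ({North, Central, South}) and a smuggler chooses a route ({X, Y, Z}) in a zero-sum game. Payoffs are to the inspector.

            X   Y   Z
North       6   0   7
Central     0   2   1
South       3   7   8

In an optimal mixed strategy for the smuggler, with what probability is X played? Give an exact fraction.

7/10

Row minima: North → 0, Central → 0, South → 3; maximin = 3.
Column maxima: X → 6, Y → 7, Z → 8; minimax = 6.
3 ≠ 6, so there is no saddle point; optimal play is mixed.
Central is strictly dominated by South, so the inspector never plays it.
Z is strictly dominated by X (it gives the inspector strictly more in every row), so the smuggler never plays it.
On the remaining 2×2 (North, South vs X, Y):
Let the inspector play North with probability p. Expected payoff against X: 6p + 3(1−p) = 3p + 3; against Y: 0p + 7(1−p) = −7p + 7.
Setting these equal: 3p + 3 = −7p + 7 ⇒ 10p = 4 ⇒ p = 2/5, and the value is (3)·(2/5) + 3 = 21/5.
For the smuggler: with q = P(X), equating North's and South's payoffs gives 6q = −4q + 7 ⇒ q = 7/10.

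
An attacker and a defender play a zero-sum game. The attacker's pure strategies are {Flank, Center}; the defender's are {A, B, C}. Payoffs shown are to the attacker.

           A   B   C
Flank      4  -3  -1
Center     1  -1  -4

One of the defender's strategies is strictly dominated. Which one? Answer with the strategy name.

B holds the attacker's payoff strictly below A in every row: -3 < 4, -1 < 1.
So A is strictly dominated for the defender.

A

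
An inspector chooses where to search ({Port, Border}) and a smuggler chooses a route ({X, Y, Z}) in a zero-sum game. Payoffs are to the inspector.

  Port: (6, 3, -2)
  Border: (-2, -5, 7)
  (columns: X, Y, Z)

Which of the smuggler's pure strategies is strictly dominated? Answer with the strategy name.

X

Y holds the inspector's payoff strictly below X in every row: 3 < 6, -5 < -2.
So X is strictly dominated for the smuggler.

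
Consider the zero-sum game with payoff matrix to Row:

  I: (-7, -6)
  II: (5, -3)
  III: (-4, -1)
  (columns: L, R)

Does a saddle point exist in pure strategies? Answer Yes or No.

No

Row minima: I → -7, II → -3, III → -4; maximin = -3.
Column maxima: L → 5, R → -1; minimax = -1.
-3 ≠ -1, so no pure-strategy equilibrium exists.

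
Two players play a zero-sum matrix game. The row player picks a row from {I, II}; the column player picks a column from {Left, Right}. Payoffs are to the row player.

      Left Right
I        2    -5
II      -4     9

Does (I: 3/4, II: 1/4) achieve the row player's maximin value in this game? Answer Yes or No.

Against Left this mix gives (3/4)·2 + (1/4)·(-4) = 1/2.
Against Right this mix gives (3/4)·(-5) + (1/4)·9 = -3/2.
The column player will play Right, holding the row player to -3/2. Shifting weight toward the row that does better against Right would raise this floor (the equalizing mix achieves -1/10 against both Right and Left), so the proposed strategy is not optimal.

No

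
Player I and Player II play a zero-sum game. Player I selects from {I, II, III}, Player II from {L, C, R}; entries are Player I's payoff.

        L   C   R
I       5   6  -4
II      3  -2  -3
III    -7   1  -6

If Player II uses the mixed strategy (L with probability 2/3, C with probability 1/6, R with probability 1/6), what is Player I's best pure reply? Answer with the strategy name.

I

Expected payoff of I: (2/3)·5 + (1/6)·6 + (1/6)·(-4) = 11/3.
Expected payoff of II: (2/3)·3 + (1/6)·(-2) + (1/6)·(-3) = 7/6.
Expected payoff of III: (2/3)·(-7) + (1/6)·1 + (1/6)·(-6) = -11/2.
The largest is 11/3, so Player I's best response is I.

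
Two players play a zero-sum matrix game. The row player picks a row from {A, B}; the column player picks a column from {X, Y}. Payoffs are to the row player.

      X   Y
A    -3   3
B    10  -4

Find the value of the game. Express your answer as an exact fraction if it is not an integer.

Row minima: A → -3, B → -4; maximin = -3.
Column maxima: X → 10, Y → 3; minimax = 3.
-3 ≠ 3, so there is no saddle point; optimal play is mixed.
Let the row player play A with probability p. Expected payoff against X: (-3)p + 10(1−p) = −13p + 10; against Y: 3p + (-4)(1−p) = 7p − 4.
Setting these equal: −13p + 10 = 7p − 4 ⇒ −20p = -14 ⇒ p = 7/10, and the value is (-13)·(7/10) + 10 = 9/10.
For the column player: with q = P(X), equating A's and B's payoffs gives −6q + 3 = 14q − 4 ⇒ q = 7/20.

9/10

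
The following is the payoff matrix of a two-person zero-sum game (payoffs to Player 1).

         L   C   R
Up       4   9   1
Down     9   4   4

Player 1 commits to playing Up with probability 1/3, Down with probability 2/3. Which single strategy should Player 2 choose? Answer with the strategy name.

If Player 2 plays L, Player 1's expected payoff is (1/3)·4 + (2/3)·9 = 22/3.
If Player 2 plays C, Player 1's expected payoff is (1/3)·9 + (2/3)·4 = 17/3.
If Player 2 plays R, Player 1's expected payoff is (1/3)·1 + (2/3)·4 = 3.
Player 2 minimizes Player 1's payoff; the smallest is 3, so the best response is R.

R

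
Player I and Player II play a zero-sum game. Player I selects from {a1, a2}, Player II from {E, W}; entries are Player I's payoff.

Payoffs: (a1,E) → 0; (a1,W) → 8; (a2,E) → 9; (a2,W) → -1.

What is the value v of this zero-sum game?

Row minima: a1 → 0, a2 → -1; maximin = 0.
Column maxima: E → 9, W → 8; minimax = 8.
0 ≠ 8, so there is no saddle point; optimal play is mixed.
Let Player I play a1 with probability p. Expected payoff against E: 0p + 9(1−p) = −9p + 9; against W: 8p + (-1)(1−p) = 9p − 1.
Setting these equal: −9p + 9 = 9p − 1 ⇒ −18p = -10 ⇒ p = 5/9, and the value is (-9)·(5/9) + 9 = 4.
For Player II: with q = P(E), equating a1's and a2's payoffs gives −8q + 8 = 10q − 1 ⇒ q = 1/2.

4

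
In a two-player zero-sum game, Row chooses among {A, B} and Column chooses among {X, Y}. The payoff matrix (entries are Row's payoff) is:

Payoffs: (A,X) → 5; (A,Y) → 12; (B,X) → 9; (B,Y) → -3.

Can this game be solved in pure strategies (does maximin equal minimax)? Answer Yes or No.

Row minima: A → 5, B → -3; maximin = 5.
Column maxima: X → 9, Y → 12; minimax = 9.
5 ≠ 9, so no pure-strategy equilibrium exists.

No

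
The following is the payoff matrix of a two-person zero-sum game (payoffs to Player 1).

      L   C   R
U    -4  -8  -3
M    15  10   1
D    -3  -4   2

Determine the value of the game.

Row minima: U → -8, M → 1, D → -4; maximin = 1.
Column maxima: L → 15, C → 10, R → 2; minimax = 2.
1 ≠ 2, so there is no saddle point; optimal play is mixed.
U is strictly dominated by M, so Player 1 never plays it.
L is strictly dominated by C (it gives Player 1 strictly more in every row), so Player 2 never plays it.
On the remaining 2×2 (M, D vs C, R):
Let Player 1 play M with probability p. Expected payoff against C: 10p + (-4)(1−p) = 14p − 4; against R: 1p + 2(1−p) = −p + 2.
Setting these equal: 14p − 4 = −p + 2 ⇒ 15p = 6 ⇒ p = 2/5, and the value is (14)·(2/5) − 4 = 8/5.
For Player 2: with q = P(C), equating M's and D's payoffs gives 9q + 1 = −6q + 2 ⇒ q = 1/15.

8/5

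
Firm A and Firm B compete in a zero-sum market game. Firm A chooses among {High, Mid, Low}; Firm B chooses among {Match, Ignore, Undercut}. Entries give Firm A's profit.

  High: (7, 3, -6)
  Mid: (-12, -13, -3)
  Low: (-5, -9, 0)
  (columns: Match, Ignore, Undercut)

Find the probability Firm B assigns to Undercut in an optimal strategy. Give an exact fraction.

Row minima: High → -6, Mid → -13, Low → -9; maximin = -6.
Column maxima: Match → 7, Ignore → 3, Undercut → 0; minimax = 0.
-6 ≠ 0, so there is no saddle point; optimal play is mixed.
Mid is strictly dominated by Low, so Firm A never plays it.
Match is strictly dominated by Ignore (it gives Firm A strictly more in every row), so Firm B never plays it.
On the remaining 2×2 (High, Low vs Ignore, Undercut):
Let Firm A play High with probability p. Expected payoff against Ignore: 3p + (-9)(1−p) = 12p − 9; against Undercut: (-6)p + 0(1−p) = −6p.
Setting these equal: 12p − 9 = −6p ⇒ 18p = 9 ⇒ p = 1/2, and the value is (12)·(1/2) − 9 = -3.
For Firm B: with q = P(Ignore), equating High's and Low's payoffs gives 9q − 6 = −9q ⇒ q = 1/3.

2/3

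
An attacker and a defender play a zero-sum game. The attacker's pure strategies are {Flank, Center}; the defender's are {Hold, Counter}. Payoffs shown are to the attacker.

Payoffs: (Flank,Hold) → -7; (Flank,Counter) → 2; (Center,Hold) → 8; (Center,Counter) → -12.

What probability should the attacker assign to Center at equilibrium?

Row minima: Flank → -7, Center → -12; maximin = -7.
Column maxima: Hold → 8, Counter → 2; minimax = 2.
-7 ≠ 2, so there is no saddle point; optimal play is mixed.
Let the attacker play Flank with probability p. Expected payoff against Hold: (-7)p + 8(1−p) = −15p + 8; against Counter: 2p + (-12)(1−p) = 14p − 12.
Setting these equal: −15p + 8 = 14p − 12 ⇒ −29p = -20 ⇒ p = 20/29, and the value is (-15)·(20/29) + 8 = -68/29.
For the defender: with q = P(Hold), equating Flank's and Center's payoffs gives −9q + 2 = 20q − 12 ⇒ q = 14/29.

9/29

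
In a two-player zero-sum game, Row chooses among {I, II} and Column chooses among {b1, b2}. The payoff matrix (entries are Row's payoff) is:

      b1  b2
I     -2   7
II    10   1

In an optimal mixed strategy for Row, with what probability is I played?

Row minima: I → -2, II → 1; maximin = 1.
Column maxima: b1 → 10, b2 → 7; minimax = 7.
1 ≠ 7, so there is no saddle point; optimal play is mixed.
Let Row play I with probability p. Expected payoff against b1: (-2)p + 10(1−p) = −12p + 10; against b2: 7p + 1(1−p) = 6p + 1.
Setting these equal: −12p + 10 = 6p + 1 ⇒ −18p = -9 ⇒ p = 1/2, and the value is (-12)·(1/2) + 10 = 4.
For Column: with q = P(b1), equating I's and II's payoffs gives −9q + 7 = 9q + 1 ⇒ q = 1/3.

1/2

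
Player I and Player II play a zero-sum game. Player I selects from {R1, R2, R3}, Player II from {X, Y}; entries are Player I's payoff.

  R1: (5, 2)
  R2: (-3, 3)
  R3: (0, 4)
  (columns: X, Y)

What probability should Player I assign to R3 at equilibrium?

3/7

Row minima: R1 → 2, R2 → -3, R3 → 0; maximin = 2.
Column maxima: X → 5, Y → 4; minimax = 4.
2 ≠ 4, so there is no saddle point; optimal play is mixed.
R2 is strictly dominated by R3, so Player I never plays it.
On the remaining 2×2 (R1, R3 vs X, Y):
Let Player I play R1 with probability p. Expected payoff against X: 5p + 0(1−p) = 5p; against Y: 2p + 4(1−p) = −2p + 4.
Setting these equal: 5p = −2p + 4 ⇒ 7p = 4 ⇒ p = 4/7, and the value is (5)·(4/7) = 20/7.
For Player II: with q = P(X), equating R1's and R3's payoffs gives 3q + 2 = −4q + 4 ⇒ q = 2/7.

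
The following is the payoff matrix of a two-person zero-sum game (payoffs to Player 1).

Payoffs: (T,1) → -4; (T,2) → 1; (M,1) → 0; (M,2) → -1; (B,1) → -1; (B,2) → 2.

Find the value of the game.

Row minima: T → -4, M → -1, B → -1; maximin = -1.
Column maxima: 1 → 0, 2 → 2; minimax = 0.
-1 ≠ 0, so there is no saddle point; optimal play is mixed.
T is strictly dominated by B, so Player 1 never plays it.
On the remaining 2×2 (M, B vs 1, 2):
Let Player 1 play M with probability p. Expected payoff against 1: 0p + (-1)(1−p) = p − 1; against 2: (-1)p + 2(1−p) = −3p + 2.
Setting these equal: p − 1 = −3p + 2 ⇒ 4p = 3 ⇒ p = 3/4, and the value is (1)·(3/4) − 1 = -1/4.
For Player 2: with q = P(1), equating M's and B's payoffs gives q − 1 = −3q + 2 ⇒ q = 3/4.

-1/4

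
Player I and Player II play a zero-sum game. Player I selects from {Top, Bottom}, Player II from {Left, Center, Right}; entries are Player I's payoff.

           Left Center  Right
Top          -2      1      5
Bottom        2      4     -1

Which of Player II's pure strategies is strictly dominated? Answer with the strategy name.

Left holds Player I's payoff strictly below Center in every row: -2 < 1, 2 < 4.
So Center is strictly dominated for Player II.

Center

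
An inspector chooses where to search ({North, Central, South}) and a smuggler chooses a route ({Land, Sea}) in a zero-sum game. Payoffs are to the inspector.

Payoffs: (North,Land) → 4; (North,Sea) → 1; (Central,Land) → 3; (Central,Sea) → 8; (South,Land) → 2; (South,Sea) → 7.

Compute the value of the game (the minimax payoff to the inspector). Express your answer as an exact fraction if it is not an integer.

Row minima: North → 1, Central → 3, South → 2; maximin = 3.
Column maxima: Land → 4, Sea → 8; minimax = 4.
3 ≠ 4, so there is no saddle point; optimal play is mixed.
South is strictly dominated by Central, so the inspector never plays it.
On the remaining 2×2 (North, Central vs Land, Sea):
Let the inspector play North with probability p. Expected payoff against Land: 4p + 3(1−p) = p + 3; against Sea: 1p + 8(1−p) = −7p + 8.
Setting these equal: p + 3 = −7p + 8 ⇒ 8p = 5 ⇒ p = 5/8, and the value is (1)·(5/8) + 3 = 29/8.
For the smuggler: with q = P(Land), equating North's and Central's payoffs gives 3q + 1 = −5q + 8 ⇒ q = 7/8.

29/8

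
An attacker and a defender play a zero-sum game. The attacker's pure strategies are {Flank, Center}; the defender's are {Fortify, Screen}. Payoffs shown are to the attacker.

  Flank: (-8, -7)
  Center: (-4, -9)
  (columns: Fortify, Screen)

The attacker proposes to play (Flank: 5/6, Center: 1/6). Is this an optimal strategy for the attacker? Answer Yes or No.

Against Fortify this mix gives (5/6)·(-8) + (1/6)·(-4) = -22/3.
Against Screen this mix gives (5/6)·(-7) + (1/6)·(-9) = -22/3.
All of the defender's active replies (Fortify, Screen) yield -22/3, and no column does worse for the attacker. The mix makes the defender indifferent and guarantees -22/3, so it is optimal.

Yes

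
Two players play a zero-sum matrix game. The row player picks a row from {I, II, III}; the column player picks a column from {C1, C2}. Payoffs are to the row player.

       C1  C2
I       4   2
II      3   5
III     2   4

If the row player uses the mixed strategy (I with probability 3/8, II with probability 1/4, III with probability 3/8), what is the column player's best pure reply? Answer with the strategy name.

If the column player plays C1, the row player's expected payoff is (3/8)·4 + (1/4)·3 + (3/8)·2 = 3.
If the column player plays C2, the row player's expected payoff is (3/8)·2 + (1/4)·5 + (3/8)·4 = 7/2.
The column player minimizes the row player's payoff; the smallest is 3, so the best response is C1.

C1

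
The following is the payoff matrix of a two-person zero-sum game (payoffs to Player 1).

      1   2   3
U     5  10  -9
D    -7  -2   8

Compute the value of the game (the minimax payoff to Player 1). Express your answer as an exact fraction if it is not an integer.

Row minima: U → -9, D → -7; maximin = -7.
Column maxima: 1 → 5, 2 → 10, 3 → 8; minimax = 5.
-7 ≠ 5, so there is no saddle point; optimal play is mixed.
2 is strictly dominated by 1 (it gives Player 1 strictly more in every row), so Player 2 never plays it.
On the remaining 2×2 (U, D vs 1, 3):
Let Player 1 play U with probability p. Expected payoff against 1: 5p + (-7)(1−p) = 12p − 7; against 3: (-9)p + 8(1−p) = −17p + 8.
Setting these equal: 12p − 7 = −17p + 8 ⇒ 29p = 15 ⇒ p = 15/29, and the value is (12)·(15/29) − 7 = -23/29.
For Player 2: with q = P(1), equating U's and D's payoffs gives 14q − 9 = −15q + 8 ⇒ q = 17/29.

-23/29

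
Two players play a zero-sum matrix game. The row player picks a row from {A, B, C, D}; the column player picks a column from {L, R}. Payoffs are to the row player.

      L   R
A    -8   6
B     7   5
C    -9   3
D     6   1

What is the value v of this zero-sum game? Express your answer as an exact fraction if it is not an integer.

41/8

Row minima: A → -8, B → 5, C → -9, D → 1; maximin = 5.
Column maxima: L → 7, R → 6; minimax = 6.
5 ≠ 6, so there is no saddle point; optimal play is mixed.
C is strictly dominated by A, so the row player never plays it.
D is strictly dominated by B, so the row player never plays it.
On the remaining 2×2 (A, B vs L, R):
Let the row player play A with probability p. Expected payoff against L: (-8)p + 7(1−p) = −15p + 7; against R: 6p + 5(1−p) = p + 5.
Setting these equal: −15p + 7 = p + 5 ⇒ −16p = -2 ⇒ p = 1/8, and the value is (-15)·(1/8) + 7 = 41/8.
For the column player: with q = P(L), equating A's and B's payoffs gives −14q + 6 = 2q + 5 ⇒ q = 1/16.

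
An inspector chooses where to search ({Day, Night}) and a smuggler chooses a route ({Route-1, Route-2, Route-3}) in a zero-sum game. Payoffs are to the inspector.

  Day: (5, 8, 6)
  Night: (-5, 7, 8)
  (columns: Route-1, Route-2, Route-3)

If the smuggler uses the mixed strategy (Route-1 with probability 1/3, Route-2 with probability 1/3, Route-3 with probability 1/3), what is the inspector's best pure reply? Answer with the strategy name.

Expected payoff of Day: (1/3)·5 + (1/3)·8 + (1/3)·6 = 19/3.
Expected payoff of Night: (1/3)·(-5) + (1/3)·7 + (1/3)·8 = 10/3.
The largest is 19/3, so the inspector's best response is Day.

Day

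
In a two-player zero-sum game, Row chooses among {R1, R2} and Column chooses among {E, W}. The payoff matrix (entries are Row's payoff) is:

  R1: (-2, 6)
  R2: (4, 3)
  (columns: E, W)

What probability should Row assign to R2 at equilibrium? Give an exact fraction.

Row minima: R1 → -2, R2 → 3; maximin = 3.
Column maxima: E → 4, W → 6; minimax = 4.
3 ≠ 4, so there is no saddle point; optimal play is mixed.
Let Row play R1 with probability p. Expected payoff against E: (-2)p + 4(1−p) = −6p + 4; against W: 6p + 3(1−p) = 3p + 3.
Setting these equal: −6p + 4 = 3p + 3 ⇒ −9p = -1 ⇒ p = 1/9, and the value is (-6)·(1/9) + 4 = 10/3.
For Column: with q = P(E), equating R1's and R2's payoffs gives −8q + 6 = q + 3 ⇒ q = 1/3.

8/9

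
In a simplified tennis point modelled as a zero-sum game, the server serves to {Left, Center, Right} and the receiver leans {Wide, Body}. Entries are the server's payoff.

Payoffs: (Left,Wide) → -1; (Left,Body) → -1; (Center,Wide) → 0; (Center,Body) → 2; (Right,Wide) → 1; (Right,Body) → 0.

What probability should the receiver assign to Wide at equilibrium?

Row minima: Left → -1, Center → 0, Right → 0; maximin = 0.
Column maxima: Wide → 1, Body → 2; minimax = 1.
0 ≠ 1, so there is no saddle point; optimal play is mixed.
Left is strictly dominated by Center, so the server never plays it.
On the remaining 2×2 (Center, Right vs Wide, Body):
Let the server play Center with probability p. Expected payoff against Wide: 0p + 1(1−p) = −p + 1; against Body: 2p + 0(1−p) = 2p.
Setting these equal: −p + 1 = 2p ⇒ −3p = -1 ⇒ p = 1/3, and the value is (-1)·(1/3) + 1 = 2/3.
For the receiver: with q = P(Wide), equating Center's and Right's payoffs gives −2q + 2 = q ⇒ q = 2/3.

2/3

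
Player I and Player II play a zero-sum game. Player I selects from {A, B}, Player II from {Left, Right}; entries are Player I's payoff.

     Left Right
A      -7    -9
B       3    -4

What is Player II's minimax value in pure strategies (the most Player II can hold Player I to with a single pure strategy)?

Column maxima: Left → 3, Right → -4.
The smallest of these is -4.

-4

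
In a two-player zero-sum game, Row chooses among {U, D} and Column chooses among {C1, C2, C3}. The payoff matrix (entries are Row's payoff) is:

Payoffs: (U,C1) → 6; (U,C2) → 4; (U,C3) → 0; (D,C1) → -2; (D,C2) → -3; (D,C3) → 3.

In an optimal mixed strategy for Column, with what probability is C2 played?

3/10

Row minima: U → 0, D → -3; maximin = 0.
Column maxima: C1 → 6, C2 → 4, C3 → 3; minimax = 3.
0 ≠ 3, so there is no saddle point; optimal play is mixed.
C1 is strictly dominated by C2 (it gives Row strictly more in every row), so Column never plays it.
On the remaining 2×2 (U, D vs C2, C3):
Let Row play U with probability p. Expected payoff against C2: 4p + (-3)(1−p) = 7p − 3; against C3: 0p + 3(1−p) = −3p + 3.
Setting these equal: 7p − 3 = −3p + 3 ⇒ 10p = 6 ⇒ p = 3/5, and the value is (7)·(3/5) − 3 = 6/5.
For Column: with q = P(C2), equating U's and D's payoffs gives 4q = −6q + 3 ⇒ q = 3/10.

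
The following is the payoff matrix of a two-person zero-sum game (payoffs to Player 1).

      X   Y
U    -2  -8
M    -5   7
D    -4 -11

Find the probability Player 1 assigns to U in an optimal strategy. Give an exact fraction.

2/3

Row minima: U → -8, M → -5, D → -11; maximin = -5.
Column maxima: X → -2, Y → 7; minimax = -2.
-5 ≠ -2, so there is no saddle point; optimal play is mixed.
D is strictly dominated by U, so Player 1 never plays it.
On the remaining 2×2 (U, M vs X, Y):
Let Player 1 play U with probability p. Expected payoff against X: (-2)p + (-5)(1−p) = 3p − 5; against Y: (-8)p + 7(1−p) = −15p + 7.
Setting these equal: 3p − 5 = −15p + 7 ⇒ 18p = 12 ⇒ p = 2/3, and the value is (3)·(2/3) − 5 = -3.
For Player 2: with q = P(X), equating U's and M's payoffs gives 6q − 8 = −12q + 7 ⇒ q = 5/6.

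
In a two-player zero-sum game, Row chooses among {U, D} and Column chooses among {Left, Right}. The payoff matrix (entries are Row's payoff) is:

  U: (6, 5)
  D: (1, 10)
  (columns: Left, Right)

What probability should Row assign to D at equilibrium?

Row minima: U → 5, D → 1; maximin = 5.
Column maxima: Left → 6, Right → 10; minimax = 6.
5 ≠ 6, so there is no saddle point; optimal play is mixed.
Let Row play U with probability p. Expected payoff against Left: 6p + 1(1−p) = 5p + 1; against Right: 5p + 10(1−p) = −5p + 10.
Setting these equal: 5p + 1 = −5p + 10 ⇒ 10p = 9 ⇒ p = 9/10, and the value is (5)·(9/10) + 1 = 11/2.
For Column: with q = P(Left), equating U's and D's payoffs gives q + 5 = −9q + 10 ⇒ q = 1/2.

1/10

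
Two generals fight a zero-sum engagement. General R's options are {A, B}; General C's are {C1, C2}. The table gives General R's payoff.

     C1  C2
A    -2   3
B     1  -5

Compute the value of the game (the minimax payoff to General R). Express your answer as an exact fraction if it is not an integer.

Row minima: A → -2, B → -5; maximin = -2.
Column maxima: C1 → 1, C2 → 3; minimax = 1.
-2 ≠ 1, so there is no saddle point; optimal play is mixed.
Let General R play A with probability p. Expected payoff against C1: (-2)p + 1(1−p) = −3p + 1; against C2: 3p + (-5)(1−p) = 8p − 5.
Setting these equal: −3p + 1 = 8p − 5 ⇒ −11p = -6 ⇒ p = 6/11, and the value is (-3)·(6/11) + 1 = -7/11.
For General C: with q = P(C1), equating A's and B's payoffs gives −5q + 3 = 6q − 5 ⇒ q = 8/11.

-7/11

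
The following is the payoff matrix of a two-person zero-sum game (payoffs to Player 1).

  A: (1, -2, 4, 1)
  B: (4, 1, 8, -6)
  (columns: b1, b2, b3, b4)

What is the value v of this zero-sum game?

-11/10

Row minima: A → -2, B → -6; maximin = -2.
Column maxima: b1 → 4, b2 → 1, b3 → 8, b4 → 1; minimax = 1.
-2 ≠ 1, so there is no saddle point; optimal play is mixed.
b1 is strictly dominated by b2 (it gives Player 1 strictly more in every row), so Player 2 never plays it.
b3 is strictly dominated by b2 (it gives Player 1 strictly more in every row), so Player 2 never plays it.
On the remaining 2×2 (A, B vs b2, b4):
Let Player 1 play A with probability p. Expected payoff against b2: (-2)p + 1(1−p) = −3p + 1; against b4: 1p + (-6)(1−p) = 7p − 6.
Setting these equal: −3p + 1 = 7p − 6 ⇒ −10p = -7 ⇒ p = 7/10, and the value is (-3)·(7/10) + 1 = -11/10.
For Player 2: with q = P(b2), equating A's and B's payoffs gives −3q + 1 = 7q − 6 ⇒ q = 7/10.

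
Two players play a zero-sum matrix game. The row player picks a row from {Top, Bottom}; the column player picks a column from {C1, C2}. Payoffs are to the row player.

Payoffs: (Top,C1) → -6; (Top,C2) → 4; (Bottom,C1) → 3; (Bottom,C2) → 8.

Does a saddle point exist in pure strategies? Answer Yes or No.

Row minima: Top → -6, Bottom → 3; maximin = 3.
Column maxima: C1 → 3, C2 → 8; minimax = 3.
maximin = minimax = 3, so a saddle point exists.

Yes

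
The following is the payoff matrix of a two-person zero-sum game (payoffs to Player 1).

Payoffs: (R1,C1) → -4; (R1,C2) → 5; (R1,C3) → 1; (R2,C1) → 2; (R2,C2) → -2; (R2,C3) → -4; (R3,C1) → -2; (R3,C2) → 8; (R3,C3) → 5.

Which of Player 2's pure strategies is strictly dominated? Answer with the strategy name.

C3 holds Player 1's payoff strictly below C2 in every row: 1 < 5, -4 < -2, 5 < 8.
So C2 is strictly dominated for Player 2.

C2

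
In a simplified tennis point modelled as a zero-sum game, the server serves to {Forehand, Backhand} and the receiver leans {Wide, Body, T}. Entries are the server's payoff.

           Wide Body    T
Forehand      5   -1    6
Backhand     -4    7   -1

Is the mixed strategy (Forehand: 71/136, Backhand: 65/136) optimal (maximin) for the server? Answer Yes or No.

No

Against Wide this mix gives (71/136)·5 + (65/136)·(-4) = 95/136.
Against Body this mix gives (71/136)·(-1) + (65/136)·7 = 48/17.
Against T this mix gives (71/136)·6 + (65/136)·(-1) = 361/136.
The receiver will play Wide, holding the server to 95/136. Shifting weight toward the row that does better against Wide would raise this floor (the equalizing mix achieves 31/17 against both Wide and Body), so the proposed strategy is not optimal.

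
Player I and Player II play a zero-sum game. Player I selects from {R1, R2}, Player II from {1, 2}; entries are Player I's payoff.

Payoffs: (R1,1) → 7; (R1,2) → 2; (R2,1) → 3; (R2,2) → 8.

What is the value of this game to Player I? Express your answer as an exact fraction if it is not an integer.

5

Row minima: R1 → 2, R2 → 3; maximin = 3.
Column maxima: 1 → 7, 2 → 8; minimax = 7.
3 ≠ 7, so there is no saddle point; optimal play is mixed.
Let Player I play R1 with probability p. Expected payoff against 1: 7p + 3(1−p) = 4p + 3; against 2: 2p + 8(1−p) = −6p + 8.
Setting these equal: 4p + 3 = −6p + 8 ⇒ 10p = 5 ⇒ p = 1/2, and the value is (4)·(1/2) + 3 = 5.
For Player II: with q = P(1), equating R1's and R2's payoffs gives 5q + 2 = −5q + 8 ⇒ q = 3/5.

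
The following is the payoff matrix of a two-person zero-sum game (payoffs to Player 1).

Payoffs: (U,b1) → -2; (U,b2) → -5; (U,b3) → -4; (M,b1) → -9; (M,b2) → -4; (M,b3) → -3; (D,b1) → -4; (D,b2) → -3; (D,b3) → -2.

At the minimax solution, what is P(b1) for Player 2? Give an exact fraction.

Row minima: U → -5, M → -9, D → -4; maximin = -4.
Column maxima: b1 → -2, b2 → -3, b3 → -2; minimax = -3.
-4 ≠ -3, so there is no saddle point; optimal play is mixed.
M is strictly dominated by D, so Player 1 never plays it.
b3 is strictly dominated by b2 (it gives Player 1 strictly more in every row), so Player 2 never plays it.
On the remaining 2×2 (U, D vs b1, b2):
Let Player 1 play U with probability p. Expected payoff against b1: (-2)p + (-4)(1−p) = 2p − 4; against b2: (-5)p + (-3)(1−p) = −2p − 3.
Setting these equal: 2p − 4 = −2p − 3 ⇒ 4p = 1 ⇒ p = 1/4, and the value is (2)·(1/4) − 4 = -7/2.
For Player 2: with q = P(b1), equating U's and D's payoffs gives 3q − 5 = −q − 3 ⇒ q = 1/2.

1/2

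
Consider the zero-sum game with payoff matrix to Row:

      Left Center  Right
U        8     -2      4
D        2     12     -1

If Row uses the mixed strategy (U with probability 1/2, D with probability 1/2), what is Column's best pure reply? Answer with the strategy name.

Right

If Column plays Left, Row's expected payoff is (1/2)·8 + (1/2)·2 = 5.
If Column plays Center, Row's expected payoff is (1/2)·(-2) + (1/2)·12 = 5.
If Column plays Right, Row's expected payoff is (1/2)·4 + (1/2)·(-1) = 3/2.
Column minimizes Row's payoff; the smallest is 3/2, so the best response is Right.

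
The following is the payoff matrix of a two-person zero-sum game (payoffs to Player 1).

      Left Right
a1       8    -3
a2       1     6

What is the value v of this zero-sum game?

51/16

Row minima: a1 → -3, a2 → 1; maximin = 1.
Column maxima: Left → 8, Right → 6; minimax = 6.
1 ≠ 6, so there is no saddle point; optimal play is mixed.
Let Player 1 play a1 with probability p. Expected payoff against Left: 8p + 1(1−p) = 7p + 1; against Right: (-3)p + 6(1−p) = −9p + 6.
Setting these equal: 7p + 1 = −9p + 6 ⇒ 16p = 5 ⇒ p = 5/16, and the value is (7)·(5/16) + 1 = 51/16.
For Player 2: with q = P(Left), equating a1's and a2's payoffs gives 11q − 3 = −5q + 6 ⇒ q = 9/16.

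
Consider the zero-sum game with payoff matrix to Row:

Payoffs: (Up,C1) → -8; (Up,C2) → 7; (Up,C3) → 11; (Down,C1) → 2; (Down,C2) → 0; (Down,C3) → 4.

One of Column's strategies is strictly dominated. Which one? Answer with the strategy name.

C1 holds Row's payoff strictly below C3 in every row: -8 < 11, 2 < 4.
So C3 is strictly dominated for Column.

C3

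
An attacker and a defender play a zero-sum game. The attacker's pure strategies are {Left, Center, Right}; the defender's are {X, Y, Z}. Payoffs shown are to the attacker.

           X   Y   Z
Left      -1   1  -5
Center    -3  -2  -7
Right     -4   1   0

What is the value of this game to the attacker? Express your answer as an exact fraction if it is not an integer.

Row minima: Left → -5, Center → -7, Right → -4; maximin = -4.
Column maxima: X → -1, Y → 1, Z → 0; minimax = -1.
-4 ≠ -1, so there is no saddle point; optimal play is mixed.
Center is strictly dominated by Left, so the attacker never plays it.
Y is strictly dominated by X (it gives the attacker strictly more in every row), so the defender never plays it.
On the remaining 2×2 (Left, Right vs X, Z):
Let the attacker play Left with probability p. Expected payoff against X: (-1)p + (-4)(1−p) = 3p − 4; against Z: (-5)p + 0(1−p) = −5p.
Setting these equal: 3p − 4 = −5p ⇒ 8p = 4 ⇒ p = 1/2, and the value is (3)·(1/2) − 4 = -5/2.
For the defender: with q = P(X), equating Left's and Right's payoffs gives 4q − 5 = −4q ⇒ q = 5/8.

-5/2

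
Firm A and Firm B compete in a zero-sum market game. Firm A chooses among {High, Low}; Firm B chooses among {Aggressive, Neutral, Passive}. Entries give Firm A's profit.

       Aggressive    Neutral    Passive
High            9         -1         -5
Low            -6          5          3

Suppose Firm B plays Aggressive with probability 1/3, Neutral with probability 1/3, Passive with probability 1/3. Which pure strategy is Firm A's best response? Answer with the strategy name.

High

Expected payoff of High: (1/3)·9 + (1/3)·(-1) + (1/3)·(-5) = 1.
Expected payoff of Low: (1/3)·(-6) + (1/3)·5 + (1/3)·3 = 2/3.
The largest is 1, so Firm A's best response is High.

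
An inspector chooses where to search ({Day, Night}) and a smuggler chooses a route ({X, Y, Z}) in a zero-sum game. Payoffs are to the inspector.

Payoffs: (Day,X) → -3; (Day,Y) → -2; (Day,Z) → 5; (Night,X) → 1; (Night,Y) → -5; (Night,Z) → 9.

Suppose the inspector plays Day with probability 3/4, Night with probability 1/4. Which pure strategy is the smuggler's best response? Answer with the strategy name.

If the smuggler plays X, the inspector's expected payoff is (3/4)·(-3) + (1/4)·1 = -2.
If the smuggler plays Y, the inspector's expected payoff is (3/4)·(-2) + (1/4)·(-5) = -11/4.
If the smuggler plays Z, the inspector's expected payoff is (3/4)·5 + (1/4)·9 = 6.
The smuggler minimizes the inspector's payoff; the smallest is -11/4, so the best response is Y.

Y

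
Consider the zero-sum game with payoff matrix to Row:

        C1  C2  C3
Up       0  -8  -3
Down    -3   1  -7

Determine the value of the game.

-59/13

Row minima: Up → -8, Down → -7; maximin = -7.
Column maxima: C1 → 0, C2 → 1, C3 → -3; minimax = -3.
-7 ≠ -3, so there is no saddle point; optimal play is mixed.
C1 is strictly dominated by C3 (it gives Row strictly more in every row), so Column never plays it.
On the remaining 2×2 (Up, Down vs C2, C3):
Let Row play Up with probability p. Expected payoff against C2: (-8)p + 1(1−p) = −9p + 1; against C3: (-3)p + (-7)(1−p) = 4p − 7.
Setting these equal: −9p + 1 = 4p − 7 ⇒ −13p = -8 ⇒ p = 8/13, and the value is (-9)·(8/13) + 1 = -59/13.
For Column: with q = P(C2), equating Up's and Down's payoffs gives −5q − 3 = 8q − 7 ⇒ q = 4/13.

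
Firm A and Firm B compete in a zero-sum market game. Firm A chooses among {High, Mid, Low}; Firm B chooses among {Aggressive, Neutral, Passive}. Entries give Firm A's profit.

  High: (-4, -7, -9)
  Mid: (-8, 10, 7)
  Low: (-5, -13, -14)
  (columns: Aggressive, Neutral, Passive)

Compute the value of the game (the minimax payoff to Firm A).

-5

Row minima: High → -9, Mid → -8, Low → -14; maximin = -8.
Column maxima: Aggressive → -4, Neutral → 10, Passive → 7; minimax = -4.
-8 ≠ -4, so there is no saddle point; optimal play is mixed.
Low is strictly dominated by High, so Firm A never plays it.
Neutral is strictly dominated by Passive (it gives Firm A strictly more in every row), so Firm B never plays it.
On the remaining 2×2 (High, Mid vs Aggressive, Passive):
Let Firm A play High with probability p. Expected payoff against Aggressive: (-4)p + (-8)(1−p) = 4p − 8; against Passive: (-9)p + 7(1−p) = −16p + 7.
Setting these equal: 4p − 8 = −16p + 7 ⇒ 20p = 15 ⇒ p = 3/4, and the value is (4)·(3/4) − 8 = -5.
For Firm B: with q = P(Aggressive), equating High's and Mid's payoffs gives 5q − 9 = −15q + 7 ⇒ q = 4/5.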